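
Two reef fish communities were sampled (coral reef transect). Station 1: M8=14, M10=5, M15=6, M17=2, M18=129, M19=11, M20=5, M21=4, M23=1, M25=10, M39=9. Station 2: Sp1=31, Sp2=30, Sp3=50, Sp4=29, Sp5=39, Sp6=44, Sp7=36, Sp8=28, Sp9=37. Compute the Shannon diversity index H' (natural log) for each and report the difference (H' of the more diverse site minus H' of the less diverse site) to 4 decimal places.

0.8130

Station 1: N=196, proportions 0.0714286, 0.0255102, 0.0306122, 0.0102041, 0.6581633, 0.0561224, 0.0255102, 0.0204082, 0.005102, 0.0510204, 0.0459184, giving H' = 1.3657844 (working shown to 7 dp, full precision carried).
Station 2: N=324, proportions 0.095679, 0.0925926, 0.154321, 0.0895062, 0.1203704, 0.1358025, 0.1111111, 0.0864198, 0.1141975, giving H' = 2.1787748.
Difference = |1.3657844 − 2.1787748| = 0.8129904, i.e. 0.8130 to 4 decimal places.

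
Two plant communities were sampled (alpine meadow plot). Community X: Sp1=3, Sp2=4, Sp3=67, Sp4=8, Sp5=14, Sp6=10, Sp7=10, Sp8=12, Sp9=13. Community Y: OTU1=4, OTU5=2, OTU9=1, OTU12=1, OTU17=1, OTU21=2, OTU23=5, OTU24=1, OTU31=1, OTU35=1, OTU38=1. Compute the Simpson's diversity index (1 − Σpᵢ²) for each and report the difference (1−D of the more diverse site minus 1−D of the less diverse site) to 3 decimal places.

0.126

Community X: N=141, proportions 0.02128, 0.02837, 0.47518, 0.05674, 0.09929, 0.07092, 0.07092, 0.08511, 0.0922, giving 1−D = 0.73407 (working shown to 5 dp, full precision carried).
Community Y: N=20, proportions 0.2, 0.1, 0.05, 0.05, 0.05, 0.1, 0.25, 0.05, 0.05, 0.05, 0.05, giving 1−D = 0.86000.
Difference = |0.73407 − 0.86000| = 0.12593, i.e. 0.126 to 3 decimal places.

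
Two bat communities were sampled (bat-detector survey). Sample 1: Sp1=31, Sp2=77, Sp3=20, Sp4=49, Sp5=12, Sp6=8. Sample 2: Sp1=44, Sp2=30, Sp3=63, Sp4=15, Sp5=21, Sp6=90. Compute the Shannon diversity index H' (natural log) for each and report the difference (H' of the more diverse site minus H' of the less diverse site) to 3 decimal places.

Sample 1: N=197, proportions 0.15736, 0.39086, 0.10152, 0.24873, 0.06091, 0.04061, giving H' = 1.53704 (working shown to 5 dp, full precision carried).
Sample 2: N=263, proportions 0.1673, 0.11407, 0.23954, 0.05703, 0.07985, 0.34221, giving H' = 1.62122.
Difference = |1.53704 − 1.62122| = 0.08418, i.e. 0.084 to 3 decimal places.

0.084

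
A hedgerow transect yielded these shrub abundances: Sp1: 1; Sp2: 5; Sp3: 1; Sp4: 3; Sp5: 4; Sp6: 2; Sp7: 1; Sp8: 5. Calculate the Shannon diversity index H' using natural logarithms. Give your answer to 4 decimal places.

Total N = 1+5+1+3+4+2+1+5 = 22, so the proportions are 0.045455, 0.227273, 0.045455, 0.136364, 0.181818, 0.090909, 0.045455, 0.227273 (working shown to 6 dp, full precision carried).
Each pᵢ ln pᵢ term: 0.045455×(-3.091042)=-0.140502, 0.227273×(-1.481605)=-0.336728, 0.045455×(-3.091042)=-0.140502, 0.136364×(-1.992430)=-0.271695, 0.181818×(-1.704748)=-0.309954, 0.090909×(-2.397895)=-0.217990, 0.045455×(-3.091042)=-0.140502, 0.227273×(-1.481605)=-0.336728.
Sum = -1.894602, so H' = 1.8946.

1.8946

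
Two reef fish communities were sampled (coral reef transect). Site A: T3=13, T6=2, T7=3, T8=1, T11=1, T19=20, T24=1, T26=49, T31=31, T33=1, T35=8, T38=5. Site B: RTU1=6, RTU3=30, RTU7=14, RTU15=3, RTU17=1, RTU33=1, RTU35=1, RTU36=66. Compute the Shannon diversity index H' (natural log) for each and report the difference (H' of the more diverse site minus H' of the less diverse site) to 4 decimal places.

0.5127

Site A: N=135, proportions 0.096296, 0.014815, 0.022222, 0.007407, 0.007407, 0.148148, 0.007407, 0.362963, 0.22963, 0.007407, 0.059259, 0.037037, giving H' = 1.795818 (working shown to 6 dp, full precision carried).
Site B: N=122, proportions 0.04918, 0.245902, 0.114754, 0.02459, 0.008197, 0.008197, 0.008197, 0.540984, giving H' = 1.283149.
Difference = |1.795818 − 1.283149| = 0.512669, i.e. 0.5127 to 4 decimal places.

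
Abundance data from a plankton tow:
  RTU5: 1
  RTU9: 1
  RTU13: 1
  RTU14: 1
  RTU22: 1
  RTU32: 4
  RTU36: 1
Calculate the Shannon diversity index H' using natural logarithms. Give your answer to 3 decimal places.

Total N = 1+1+1+1+1+4+1 = 10, so the proportions are 0.1, 0.1, 0.1, 0.1, 0.1, 0.4, 0.1 (working shown to 5 dp, full precision carried).
Each pᵢ ln pᵢ term: 0.1×(-2.30259)=-0.23026, 0.1×(-2.30259)=-0.23026, 0.1×(-2.30259)=-0.23026, 0.1×(-2.30259)=-0.23026, 0.1×(-2.30259)=-0.23026, 0.4×(-0.91629)=-0.36652, 0.1×(-2.30259)=-0.23026.
Sum = -1.74807, so H' = 1.748.

1.748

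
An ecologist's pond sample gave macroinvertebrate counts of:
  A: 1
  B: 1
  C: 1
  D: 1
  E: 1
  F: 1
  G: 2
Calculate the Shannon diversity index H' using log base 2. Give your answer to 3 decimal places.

2.750

Total N = 1+1+1+1+1+1+2 = 8, so the proportions are 0.125, 0.125, 0.125, 0.125, 0.125, 0.125, 0.25 (working shown to 5 dp, full precision carried).
Each pᵢ log₂ pᵢ term: 0.125×(-3.00000)=-0.37500, 0.125×(-3.00000)=-0.37500, 0.125×(-3.00000)=-0.37500, 0.125×(-3.00000)=-0.37500, 0.125×(-3.00000)=-0.37500, 0.125×(-3.00000)=-0.37500, 0.25×(-2.00000)=-0.50000.
Sum = -2.75000, so H' = 2.750.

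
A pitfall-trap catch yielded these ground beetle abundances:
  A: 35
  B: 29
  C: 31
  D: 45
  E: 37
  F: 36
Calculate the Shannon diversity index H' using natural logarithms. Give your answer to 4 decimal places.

Total N = 35+29+31+45+37+36 = 213, so the proportions are 0.164319, 0.13615, 0.14554, 0.211268, 0.173709, 0.169014 (working shown to 6 dp, full precision carried).
Each pᵢ ln pᵢ term: 0.164319×(-1.805944)=-0.296751, 0.13615×(-1.993996)=-0.271483, 0.14554×(-1.927305)=-0.280500, 0.211268×(-1.554630)=-0.328443, 0.173709×(-1.750374)=-0.304056, 0.169014×(-1.777773)=-0.300469.
Sum = -1.781701, so H' = 1.7817.

1.7817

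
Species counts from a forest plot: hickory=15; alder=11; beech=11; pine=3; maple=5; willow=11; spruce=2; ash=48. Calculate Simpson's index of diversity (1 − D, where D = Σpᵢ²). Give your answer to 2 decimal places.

Total N = 15+11+11+3+5+11+2+48 = 106, so the proportions are 0.1415, 0.1038, 0.1038, 0.0283, 0.0472, 0.1038, 0.0189, 0.4528 (working shown to 4 dp, full precision carried).
D = 0.1415² + 0.1038² + 0.1038² + 0.0283² + 0.0472² + 0.1038² + 0.0189² + 0.4528² = 0.0200 + 0.0108 + 0.0108 + 0.0008 + 0.0022 + 0.0108 + 0.0004 + 0.2051 = 0.2608.
So 1 − D = 0.7392, i.e. 0.74 to 2 decimal places.

0.74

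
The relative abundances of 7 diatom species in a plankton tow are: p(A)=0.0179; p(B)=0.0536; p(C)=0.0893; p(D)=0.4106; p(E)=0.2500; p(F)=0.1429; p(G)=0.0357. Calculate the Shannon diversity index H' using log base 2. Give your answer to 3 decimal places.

Each pᵢ log₂ pᵢ term (working shown to 5 dp, full precision carried): 0.0179×(-5.80390)=-0.10389, 0.0536×(-4.22162)=-0.22628, 0.0893×(-3.48520)=-0.31123, 0.4106×(-1.28419)=-0.52729, 0.25×(-2.00000)=-0.50000, 0.1429×(-2.80692)=-0.40111, 0.0357×(-4.80793)=-0.17164.
Sum = -2.24144, so H' = 2.241.

2.241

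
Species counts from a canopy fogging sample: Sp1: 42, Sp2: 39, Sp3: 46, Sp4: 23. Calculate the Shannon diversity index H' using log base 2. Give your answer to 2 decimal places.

1.96

Total N = 42+39+46+23 = 150, so the proportions are 0.28, 0.26, 0.3067, 0.1533 (working shown to 4 dp, full precision carried).
Each pᵢ log₂ pᵢ term: 0.28×(-1.8365)=-0.5142, 0.26×(-1.9434)=-0.5053, 0.3067×(-1.7053)=-0.5229, 0.1533×(-2.7053)=-0.4148.
Sum = -1.9573, so H' = 1.96.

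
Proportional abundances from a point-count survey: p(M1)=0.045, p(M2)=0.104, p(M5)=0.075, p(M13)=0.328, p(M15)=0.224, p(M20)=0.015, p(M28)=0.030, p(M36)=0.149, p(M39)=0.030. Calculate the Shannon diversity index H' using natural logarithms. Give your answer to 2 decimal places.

1.83

Each pᵢ ln pᵢ term (working shown to 4 dp, full precision carried): 0.045×(-3.1011)=-0.1395, 0.104×(-2.2634)=-0.2354, 0.075×(-2.5903)=-0.1943, 0.328×(-1.1147)=-0.3656, 0.224×(-1.4961)=-0.3351, 0.015×(-4.1997)=-0.0630, 0.03×(-3.5066)=-0.1052, 0.149×(-1.9038)=-0.2837, 0.03×(-3.5066)=-0.1052.
Sum = -1.8270, so H' = 1.83.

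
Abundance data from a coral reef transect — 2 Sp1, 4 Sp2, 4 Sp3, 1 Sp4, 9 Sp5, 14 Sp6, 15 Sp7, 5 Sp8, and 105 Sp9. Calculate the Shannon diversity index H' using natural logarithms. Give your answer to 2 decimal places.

Total N = 2+4+4+1+9+14+15+5+105 = 159, so the proportions are 0.0126, 0.0252, 0.0252, 0.0063, 0.0566, 0.0881, 0.0943, 0.0314, 0.6604 (working shown to 4 dp, full precision carried).
Each pᵢ ln pᵢ term: 0.0126×(-4.3758)=-0.0550, 0.0252×(-3.6826)=-0.0926, 0.0252×(-3.6826)=-0.0926, 0.0063×(-5.0689)=-0.0319, 0.0566×(-2.8717)=-0.1625, 0.0881×(-2.4298)=-0.2139, 0.0943×(-2.3609)=-0.2227, 0.0314×(-3.4595)=-0.1088, 0.6604×(-0.4149)=-0.2740.
Sum = -1.2542, so H' = 1.25.

1.25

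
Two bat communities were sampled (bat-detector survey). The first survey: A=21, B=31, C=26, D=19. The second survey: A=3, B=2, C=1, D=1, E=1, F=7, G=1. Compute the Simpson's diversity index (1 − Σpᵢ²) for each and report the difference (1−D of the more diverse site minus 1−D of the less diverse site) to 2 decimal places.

0.00

The first survey: N=97, proportions 0.2165, 0.3196, 0.268, 0.1959, giving 1−D = 0.7408 (working shown to 4 dp, full precision carried).
The second survey: N=16, proportions 0.1875, 0.125, 0.0625, 0.0625, 0.0625, 0.4375, 0.0625, giving 1−D = 0.7422.
Difference = |0.7408 − 0.7422| = 0.0014, i.e. 0.00 to 2 decimal places.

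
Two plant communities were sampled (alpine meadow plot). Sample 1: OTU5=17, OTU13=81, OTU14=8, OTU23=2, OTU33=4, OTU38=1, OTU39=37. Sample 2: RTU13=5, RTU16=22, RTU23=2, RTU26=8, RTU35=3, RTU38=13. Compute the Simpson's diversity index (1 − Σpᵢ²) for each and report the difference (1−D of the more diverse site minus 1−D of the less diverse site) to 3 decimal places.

Sample 1: N=150, proportions 0.11333, 0.54, 0.05333, 0.01333, 0.02667, 0.00667, 0.24667, giving 1−D = 0.63093 (working shown to 5 dp, full precision carried).
Sample 2: N=53, proportions 0.09434, 0.41509, 0.03774, 0.15094, 0.0566, 0.24528, giving 1−D = 0.73122.
Difference = |0.63093 − 0.73122| = 0.10029, i.e. 0.100 to 3 decimal places.

0.100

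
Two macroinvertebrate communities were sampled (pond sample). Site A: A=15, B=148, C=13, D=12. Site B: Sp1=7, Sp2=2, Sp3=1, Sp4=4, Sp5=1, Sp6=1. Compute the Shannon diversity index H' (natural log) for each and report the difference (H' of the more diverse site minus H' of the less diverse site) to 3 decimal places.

0.738

Site A: N=188, proportions 0.079787, 0.787234, 0.069149, 0.06383, giving H' = 0.750424 (working shown to 6 dp, full precision carried).
Site B: N=16, proportions 0.4375, 0.125, 0.0625, 0.25, 0.0625, 0.0625, giving H' = 1.488036.
Difference = |0.750424 − 1.488036| = 0.737612, i.e. 0.738 to 3 decimal places.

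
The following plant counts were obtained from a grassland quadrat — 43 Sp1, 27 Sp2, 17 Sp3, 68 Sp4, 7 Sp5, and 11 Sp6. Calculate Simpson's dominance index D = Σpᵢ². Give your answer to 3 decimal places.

0.256

Total N = 43+27+17+68+7+11 = 173, so the proportions are 0.24855, 0.15607, 0.09827, 0.39306, 0.04046, 0.06358 (working shown to 5 dp, full precision carried).
D = 0.24855² + 0.15607² + 0.09827² + 0.39306² + 0.04046² + 0.06358² = 0.06178 + 0.02436 + 0.00966 + 0.15450 + 0.00164 + 0.00404 = 0.25597.
To 3 decimal places, D = 0.256.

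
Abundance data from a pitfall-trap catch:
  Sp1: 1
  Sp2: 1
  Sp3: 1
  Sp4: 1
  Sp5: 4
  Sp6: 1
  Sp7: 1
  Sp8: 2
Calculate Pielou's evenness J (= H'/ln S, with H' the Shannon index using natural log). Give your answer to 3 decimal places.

0.917

Total N = 1+1+1+1+4+1+1+2 = 12, so the proportions are 0.08333, 0.08333, 0.08333, 0.08333, 0.33333, 0.08333, 0.08333, 0.16667 (working shown to 5 dp, full precision carried).
H' = −Σ pᵢ ln pᵢ = −((-0.20708) + (-0.20708) + (-0.20708) + (-0.20708) + (-0.36620) + (-0.20708) + (-0.20708) + (-0.29863)) = 1.90728.
With S = 8 species, ln S = 2.07944, so J = 1.90728/2.07944 = 0.91721, i.e. 0.917 to 3 decimal places.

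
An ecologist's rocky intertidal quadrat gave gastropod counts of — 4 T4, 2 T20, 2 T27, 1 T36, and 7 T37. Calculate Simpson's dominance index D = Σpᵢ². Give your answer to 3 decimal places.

0.289

Total N = 4+2+2+1+7 = 16, so the proportions are 0.25, 0.125, 0.125, 0.0625, 0.4375 (working shown to 5 dp, full precision carried).
D = 0.25² + 0.125² + 0.125² + 0.0625² + 0.4375² = 0.06250 + 0.01562 + 0.01562 + 0.00391 + 0.19141 = 0.28906.
To 3 decimal places, D = 0.289.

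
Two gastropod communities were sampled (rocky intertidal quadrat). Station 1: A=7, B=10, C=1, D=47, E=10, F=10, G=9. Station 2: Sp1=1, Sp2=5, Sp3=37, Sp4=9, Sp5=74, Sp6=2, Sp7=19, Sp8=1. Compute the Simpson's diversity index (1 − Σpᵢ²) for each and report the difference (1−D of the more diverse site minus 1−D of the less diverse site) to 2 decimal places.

Station 1: N=94, proportions 0.0745, 0.1064, 0.0106, 0.5, 0.1064, 0.1064, 0.0957, giving 1−D = 0.7012 (working shown to 4 dp, full precision carried).
Station 2: N=148, proportions 0.0068, 0.0338, 0.25, 0.0608, 0.5, 0.0135, 0.1284, 0.0068, giving 1−D = 0.6659.
Difference = |0.7012 − 0.6659| = 0.0353, i.e. 0.04 to 2 decimal places.

0.04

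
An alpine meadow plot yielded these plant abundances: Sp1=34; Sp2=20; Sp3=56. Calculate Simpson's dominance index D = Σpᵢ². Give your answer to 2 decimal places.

0.39

Total N = 34+20+56 = 110, so the proportions are 0.3091, 0.1818, 0.5091 (working shown to 4 dp, full precision carried).
D = 0.3091² + 0.1818² + 0.5091² = 0.0955 + 0.0331 + 0.2592 = 0.3878.
To 2 decimal places, D = 0.39.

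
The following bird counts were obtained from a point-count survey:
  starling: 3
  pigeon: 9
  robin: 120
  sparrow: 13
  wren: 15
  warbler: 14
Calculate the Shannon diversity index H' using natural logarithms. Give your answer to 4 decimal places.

Total N = 3+9+120+13+15+14 = 174, so the proportions are 0.017241, 0.051724, 0.689655, 0.074713, 0.086207, 0.08046 (working shown to 6 dp, full precision carried).
Each pᵢ ln pᵢ term: 0.017241×(-4.060443)=-0.070008, 0.051724×(-2.961831)=-0.153198, 0.689655×(-0.371564)=-0.256251, 0.074713×(-2.594106)=-0.193813, 0.086207×(-2.451005)=-0.211294, 0.08046×(-2.519998)=-0.202758.
Sum = -1.087321, so H' = 1.0873.

1.0873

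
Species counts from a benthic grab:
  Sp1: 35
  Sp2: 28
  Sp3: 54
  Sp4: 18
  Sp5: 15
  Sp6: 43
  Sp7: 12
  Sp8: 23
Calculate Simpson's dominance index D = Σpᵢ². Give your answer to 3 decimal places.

0.154

Total N = 35+28+54+18+15+43+12+23 = 228, so the proportions are 0.15351, 0.12281, 0.23684, 0.07895, 0.06579, 0.1886, 0.05263, 0.10088 (working shown to 5 dp, full precision carried).
D = 0.15351² + 0.12281² + 0.23684² + 0.07895² + 0.06579² + 0.1886² + 0.05263² + 0.10088² = 0.02356 + 0.01508 + 0.05609 + 0.00623 + 0.00433 + 0.03557 + 0.00277 + 0.01018 = 0.15382.
To 3 decimal places, D = 0.154.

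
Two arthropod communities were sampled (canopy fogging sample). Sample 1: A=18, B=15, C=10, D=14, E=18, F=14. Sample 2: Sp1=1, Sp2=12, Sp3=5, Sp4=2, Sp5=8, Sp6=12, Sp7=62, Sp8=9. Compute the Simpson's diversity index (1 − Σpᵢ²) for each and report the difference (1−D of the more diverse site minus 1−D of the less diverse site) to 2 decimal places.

Sample 1: N=89, proportions 0.20225, 0.16854, 0.11236, 0.1573, 0.20225, 0.1573, giving 1−D = 0.82767 (working shown to 5 dp, full precision carried).
Sample 2: N=111, proportions 0.00901, 0.10811, 0.04505, 0.01802, 0.07207, 0.10811, 0.55856, 0.08108, giving 1−D = 0.65043.
Difference = |0.82767 − 0.65043| = 0.17724, i.e. 0.18 to 2 decimal places.

0.18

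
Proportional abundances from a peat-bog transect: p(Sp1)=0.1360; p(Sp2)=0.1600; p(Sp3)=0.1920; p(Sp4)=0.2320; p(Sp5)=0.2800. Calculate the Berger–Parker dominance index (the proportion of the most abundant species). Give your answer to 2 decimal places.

0.28

The largest proportion is 0.28, i.e. d = 0.28 to 2 decimal places.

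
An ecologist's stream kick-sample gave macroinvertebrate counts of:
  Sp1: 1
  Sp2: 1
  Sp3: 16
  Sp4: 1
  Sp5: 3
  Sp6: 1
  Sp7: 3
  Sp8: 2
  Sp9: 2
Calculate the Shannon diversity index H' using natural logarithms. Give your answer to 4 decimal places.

1.6103

Total N = 1+1+16+1+3+1+3+2+2 = 30, so the proportions are 0.033333, 0.033333, 0.533333, 0.033333, 0.1, 0.033333, 0.1, 0.066667, 0.066667 (working shown to 6 dp, full precision carried).
Each pᵢ ln pᵢ term: 0.033333×(-3.401197)=-0.113373, 0.033333×(-3.401197)=-0.113373, 0.533333×(-0.628609)=-0.335258, 0.033333×(-3.401197)=-0.113373, 0.1×(-2.302585)=-0.230259, 0.033333×(-3.401197)=-0.113373, 0.1×(-2.302585)=-0.230259, 0.066667×(-2.708050)=-0.180537, 0.066667×(-2.708050)=-0.180537.
Sum = -1.610341, so H' = 1.6103.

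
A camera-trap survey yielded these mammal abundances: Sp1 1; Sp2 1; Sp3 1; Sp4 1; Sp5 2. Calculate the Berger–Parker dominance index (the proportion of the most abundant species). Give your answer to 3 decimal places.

0.333

Total N = 1+1+1+1+2 = 6, so the proportions are 0.16667, 0.16667, 0.16667, 0.16667, 0.33333 (working shown to 5 dp, full precision carried).
The largest proportion is 0.33333, i.e. d = 0.333 to 3 decimal places.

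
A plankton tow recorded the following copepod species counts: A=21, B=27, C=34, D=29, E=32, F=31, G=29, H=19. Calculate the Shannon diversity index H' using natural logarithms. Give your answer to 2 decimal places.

Total N = 21+27+34+29+32+31+29+19 = 222, so the proportions are 0.0946, 0.1216, 0.1532, 0.1306, 0.1441, 0.1396, 0.1306, 0.0856 (working shown to 4 dp, full precision carried).
Each pᵢ ln pᵢ term: 0.0946×(-2.3582)=-0.2231, 0.1216×(-2.1068)=-0.2562, 0.1532×(-1.8763)=-0.2874, 0.1306×(-2.0354)=-0.2659, 0.1441×(-1.9369)=-0.2792, 0.1396×(-1.9687)=-0.2749, 0.1306×(-2.0354)=-0.2659, 0.0856×(-2.4582)=-0.2104.
Sum = -2.0629, so H' = 2.06.

2.06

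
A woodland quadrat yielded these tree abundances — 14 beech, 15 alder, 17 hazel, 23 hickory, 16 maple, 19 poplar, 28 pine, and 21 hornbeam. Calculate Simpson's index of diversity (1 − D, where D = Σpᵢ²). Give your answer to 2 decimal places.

Total N = 14+15+17+23+16+19+28+21 = 153, so the proportions are 0.0915, 0.098, 0.1111, 0.1503, 0.1046, 0.1242, 0.183, 0.1373 (working shown to 4 dp, full precision carried).
D = 0.0915² + 0.098² + 0.1111² + 0.1503² + 0.1046² + 0.1242² + 0.183² + 0.1373² = 0.0084 + 0.0096 + 0.0123 + 0.0226 + 0.0109 + 0.0154 + 0.0335 + 0.0188 = 0.1316.
So 1 − D = 0.8684, i.e. 0.87 to 2 decimal places.

0.87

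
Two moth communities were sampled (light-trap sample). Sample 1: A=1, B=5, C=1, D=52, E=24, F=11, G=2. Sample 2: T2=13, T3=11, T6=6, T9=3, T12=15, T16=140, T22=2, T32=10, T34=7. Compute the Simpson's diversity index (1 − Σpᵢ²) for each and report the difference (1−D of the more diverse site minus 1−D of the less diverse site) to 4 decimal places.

Sample 1: N=96, proportions 0.010417, 0.052083, 0.010417, 0.541667, 0.25, 0.114583, 0.020833, giving 1−D = 0.627604 (working shown to 6 dp, full precision carried).
Sample 2: N=207, proportions 0.062802, 0.05314, 0.028986, 0.014493, 0.072464, 0.676329, 0.009662, 0.048309, 0.033816, giving 1−D = 0.525940.
Difference = |0.627604 − 0.525940| = 0.101664, i.e. 0.1017 to 4 decimal places.

0.1017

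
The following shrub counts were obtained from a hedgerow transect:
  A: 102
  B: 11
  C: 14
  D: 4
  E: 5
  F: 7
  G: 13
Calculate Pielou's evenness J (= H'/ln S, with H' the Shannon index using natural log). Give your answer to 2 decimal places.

Total N = 102+11+14+4+5+7+13 = 156, so the proportions are 0.6538, 0.0705, 0.0897, 0.0256, 0.0321, 0.0449, 0.0833 (working shown to 4 dp, full precision carried).
H' = −Σ pᵢ ln pᵢ = −((-0.2778) + (-0.1870) + (-0.2164) + (-0.0939) + (-0.1103) + (-0.1393) + (-0.2071)) = 1.2317.
With S = 7 species, ln S = 1.9459, so J = 1.2317/1.9459 = 0.6330, i.e. 0.63 to 2 decimal places.

0.63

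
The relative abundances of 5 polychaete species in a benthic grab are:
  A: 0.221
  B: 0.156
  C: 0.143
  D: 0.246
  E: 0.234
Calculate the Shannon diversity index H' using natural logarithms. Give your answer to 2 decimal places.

Each pᵢ ln pᵢ term (working shown to 4 dp, full precision carried): 0.221×(-1.5096)=-0.3336, 0.156×(-1.8579)=-0.2898, 0.143×(-1.9449)=-0.2781, 0.246×(-1.4024)=-0.3450, 0.234×(-1.4524)=-0.3399.
Sum = -1.5864, so H' = 1.59.

1.59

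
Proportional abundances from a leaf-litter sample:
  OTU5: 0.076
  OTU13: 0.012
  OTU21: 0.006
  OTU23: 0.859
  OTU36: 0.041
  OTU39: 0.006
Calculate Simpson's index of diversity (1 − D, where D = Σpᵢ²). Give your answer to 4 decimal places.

D = 0.076² + 0.012² + 0.006² + 0.859² + 0.041² + 0.006² = 0.005776 + 0.000144 + 0.000036 + 0.737881 + 0.001681 + 0.000036 = 0.745554 (working shown to 6 dp, full precision carried).
So 1 − D = 0.254446, i.e. 0.2544 to 4 decimal places.

0.2544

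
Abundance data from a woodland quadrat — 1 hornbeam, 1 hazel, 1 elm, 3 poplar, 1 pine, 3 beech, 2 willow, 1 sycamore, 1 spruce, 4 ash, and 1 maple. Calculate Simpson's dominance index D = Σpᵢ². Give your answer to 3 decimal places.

Total N = 1+1+1+3+1+3+2+1+1+4+1 = 19, so the proportions are 0.05263, 0.05263, 0.05263, 0.15789, 0.05263, 0.15789, 0.10526, 0.05263, 0.05263, 0.21053, 0.05263 (working shown to 5 dp, full precision carried).
D = 0.05263² + 0.05263² + 0.05263² + 0.15789² + 0.05263² + 0.15789² + 0.10526² + 0.05263² + 0.05263² + 0.21053² + 0.05263² = 0.00277 + 0.00277 + 0.00277 + 0.02493 + 0.00277 + 0.02493 + 0.01108 + 0.00277 + 0.00277 + 0.04432 + 0.00277 = 0.12465.
To 3 decimal places, D = 0.125.

0.125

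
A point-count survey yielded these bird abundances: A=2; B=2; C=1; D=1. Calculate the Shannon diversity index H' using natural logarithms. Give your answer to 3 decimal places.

1.330

Total N = 2+2+1+1 = 6, so the proportions are 0.33333, 0.33333, 0.16667, 0.16667 (working shown to 5 dp, full precision carried).
Each pᵢ ln pᵢ term: 0.33333×(-1.09861)=-0.36620, 0.33333×(-1.09861)=-0.36620, 0.16667×(-1.79176)=-0.29863, 0.16667×(-1.79176)=-0.29863.
Sum = -1.32966, so H' = 1.330.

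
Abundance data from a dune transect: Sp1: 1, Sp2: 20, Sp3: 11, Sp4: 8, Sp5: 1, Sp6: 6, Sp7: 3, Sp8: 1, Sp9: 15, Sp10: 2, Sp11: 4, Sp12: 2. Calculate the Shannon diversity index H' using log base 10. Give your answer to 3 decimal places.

0.896

Total N = 1+20+11+8+1+6+3+1+15+2+4+2 = 74, so the proportions are 0.01351, 0.27027, 0.14865, 0.10811, 0.01351, 0.08108, 0.04054, 0.01351, 0.2027, 0.02703, 0.05405, 0.02703 (working shown to 5 dp, full precision carried).
Each pᵢ log₁₀ pᵢ term: 0.01351×(-1.86923)=-0.02526, 0.27027×(-0.56820)=-0.15357, 0.14865×(-0.82784)=-0.12306, 0.10811×(-0.96614)=-0.10445, 0.01351×(-1.86923)=-0.02526, 0.08108×(-1.09108)=-0.08847, 0.04054×(-1.39211)=-0.05644, 0.01351×(-1.86923)=-0.02526, 0.2027×(-0.69314)=-0.14050, 0.02703×(-1.56820)=-0.04238, 0.05405×(-1.26717)=-0.06850, 0.02703×(-1.56820)=-0.04238.
Sum = -0.89552, so H' = 0.896.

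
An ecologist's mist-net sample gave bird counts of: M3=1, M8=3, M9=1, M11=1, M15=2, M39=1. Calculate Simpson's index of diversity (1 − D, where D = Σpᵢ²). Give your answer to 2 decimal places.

Total N = 1+3+1+1+2+1 = 9, so the proportions are 0.1111, 0.3333, 0.1111, 0.1111, 0.2222, 0.1111 (working shown to 4 dp, full precision carried).
D = 0.1111² + 0.3333² + 0.1111² + 0.1111² + 0.2222² + 0.1111² = 0.0123 + 0.1111 + 0.0123 + 0.0123 + 0.0494 + 0.0123 = 0.2099.
So 1 − D = 0.7901, i.e. 0.79 to 2 decimal places.

0.79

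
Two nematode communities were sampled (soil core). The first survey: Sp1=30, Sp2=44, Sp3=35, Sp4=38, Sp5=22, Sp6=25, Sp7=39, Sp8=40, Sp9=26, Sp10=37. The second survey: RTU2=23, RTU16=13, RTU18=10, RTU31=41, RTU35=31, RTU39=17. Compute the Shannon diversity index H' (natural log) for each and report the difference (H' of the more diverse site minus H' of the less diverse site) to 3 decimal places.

The first survey: N=336, proportions 0.08929, 0.13095, 0.10417, 0.1131, 0.06548, 0.0744, 0.11607, 0.11905, 0.07738, 0.11012, giving H' = 2.28012 (working shown to 5 dp, full precision carried).
The second survey: N=135, proportions 0.17037, 0.0963, 0.07407, 0.3037, 0.22963, 0.12593, giving H' = 1.68038.
Difference = |2.28012 − 1.68038| = 0.59974, i.e. 0.600 to 3 decimal places.

0.600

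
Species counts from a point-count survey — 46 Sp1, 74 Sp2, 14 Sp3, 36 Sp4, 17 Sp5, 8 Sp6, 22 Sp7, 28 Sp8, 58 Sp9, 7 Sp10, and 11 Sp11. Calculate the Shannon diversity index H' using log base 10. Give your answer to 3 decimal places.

0.934

Total N = 46+74+14+36+17+8+22+28+58+7+11 = 321, so the proportions are 0.1433, 0.23053, 0.04361, 0.11215, 0.05296, 0.02492, 0.06854, 0.08723, 0.18069, 0.02181, 0.03427 (working shown to 5 dp, full precision carried).
Each pᵢ log₁₀ pᵢ term: 0.1433×(-0.84375)=-0.12091, 0.23053×(-0.63727)=-0.14691, 0.04361×(-1.36038)=-0.05933, 0.11215×(-0.95020)=-0.10656, 0.05296×(-1.27606)=-0.06758, 0.02492×(-1.60342)=-0.03996, 0.06854×(-1.16408)=-0.07978, 0.08723×(-1.05935)=-0.09240, 0.18069×(-0.74308)=-0.13426, 0.02181×(-1.66141)=-0.03623, 0.03427×(-1.46511)=-0.05021.
Sum = -0.93414, so H' = 0.934.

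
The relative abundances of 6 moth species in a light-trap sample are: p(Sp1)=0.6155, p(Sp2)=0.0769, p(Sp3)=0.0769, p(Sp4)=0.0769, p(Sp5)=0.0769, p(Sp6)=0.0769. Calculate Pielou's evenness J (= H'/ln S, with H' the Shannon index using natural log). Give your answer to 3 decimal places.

H' = −Σ pᵢ ln pᵢ = −((-0.29871) + (-0.19727) + (-0.19727) + (-0.19727) + (-0.19727) + (-0.19727)) = 1.28505 (working shown to 5 dp, full precision carried).
With S = 6 species, ln S = 1.79176, so J = 1.28505/1.79176 = 0.71720, i.e. 0.717 to 3 decimal places.

0.717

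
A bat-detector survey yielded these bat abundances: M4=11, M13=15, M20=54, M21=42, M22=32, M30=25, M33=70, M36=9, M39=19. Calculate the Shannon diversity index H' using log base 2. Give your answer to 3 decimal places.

2.885

Total N = 11+15+54+42+32+25+70+9+19 = 277, so the proportions are 0.03971, 0.05415, 0.19495, 0.15162, 0.11552, 0.09025, 0.25271, 0.03249, 0.06859 (working shown to 5 dp, full precision carried).
Each pᵢ log₂ pᵢ term: 0.03971×(-4.65431)=-0.18483, 0.05415×(-4.20685)=-0.22781, 0.19495×(-2.35885)=-0.45985, 0.15162×(-2.72142)=-0.41263, 0.11552×(-3.11374)=-0.35971, 0.09025×(-3.46989)=-0.31317, 0.25271×(-1.98446)=-0.50149, 0.03249×(-4.94382)=-0.16063, 0.06859×(-3.86581)=-0.26516.
Sum = -2.88528, so H' = 2.885.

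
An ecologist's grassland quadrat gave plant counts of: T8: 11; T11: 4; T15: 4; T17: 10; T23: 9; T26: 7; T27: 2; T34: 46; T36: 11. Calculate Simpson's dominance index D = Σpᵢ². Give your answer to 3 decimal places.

0.243

Total N = 11+4+4+10+9+7+2+46+11 = 104, so the proportions are 0.10577, 0.03846, 0.03846, 0.09615, 0.08654, 0.06731, 0.01923, 0.44231, 0.10577 (working shown to 5 dp, full precision carried).
D = 0.10577² + 0.03846² + 0.03846² + 0.09615² + 0.08654² + 0.06731² + 0.01923² + 0.44231² + 0.10577² = 0.01119 + 0.00148 + 0.00148 + 0.00925 + 0.00749 + 0.00453 + 0.00037 + 0.19564 + 0.01119 = 0.24260.
To 3 decimal places, D = 0.243.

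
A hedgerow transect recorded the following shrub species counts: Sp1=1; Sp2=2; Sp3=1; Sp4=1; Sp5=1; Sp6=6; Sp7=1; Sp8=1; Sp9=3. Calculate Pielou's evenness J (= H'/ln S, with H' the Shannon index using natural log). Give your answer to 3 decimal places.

Total N = 1+2+1+1+1+6+1+1+3 = 17, so the proportions are 0.05882, 0.11765, 0.05882, 0.05882, 0.05882, 0.35294, 0.05882, 0.05882, 0.17647 (working shown to 5 dp, full precision carried).
H' = −Σ pᵢ ln pᵢ = −((-0.16666) + (-0.25177) + (-0.16666) + (-0.16666) + (-0.16666) + (-0.36757) + (-0.16666) + (-0.16666) + (-0.30611)) = 1.92541.
With S = 9 species, ln S = 2.19722, so J = 1.92541/2.19722 = 0.87629, i.e. 0.876 to 3 decimal places.

0.876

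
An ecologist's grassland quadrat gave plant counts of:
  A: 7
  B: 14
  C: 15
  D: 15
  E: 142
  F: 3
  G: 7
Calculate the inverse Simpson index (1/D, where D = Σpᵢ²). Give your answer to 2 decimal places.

Total N = 7+14+15+15+142+3+7 = 203, so the proportions are 0.03448, 0.06897, 0.07389, 0.07389, 0.69951, 0.01478, 0.03448 (working shown to 5 dp, full precision carried).
D = 0.03448² + 0.06897² + 0.07389² + 0.07389² + 0.69951² + 0.01478² + 0.03448² = 0.00119 + 0.00476 + 0.00546 + 0.00546 + 0.48931 + 0.00022 + 0.00119 = 0.50758.
So 1/D = 1.9701, i.e. 1.97 to 2 decimal places.

1.97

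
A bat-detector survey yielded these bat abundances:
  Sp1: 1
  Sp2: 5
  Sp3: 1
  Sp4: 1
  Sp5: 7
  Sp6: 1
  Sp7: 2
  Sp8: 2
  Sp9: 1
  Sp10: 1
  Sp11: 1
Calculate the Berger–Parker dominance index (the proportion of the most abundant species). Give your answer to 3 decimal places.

Total N = 1+5+1+1+7+1+2+2+1+1+1 = 23, so the proportions are 0.04348, 0.21739, 0.04348, 0.04348, 0.30435, 0.04348, 0.08696, 0.08696, 0.04348, 0.04348, 0.04348 (working shown to 5 dp, full precision carried).
The largest proportion is 0.30435, i.e. d = 0.304 to 3 decimal places.

0.304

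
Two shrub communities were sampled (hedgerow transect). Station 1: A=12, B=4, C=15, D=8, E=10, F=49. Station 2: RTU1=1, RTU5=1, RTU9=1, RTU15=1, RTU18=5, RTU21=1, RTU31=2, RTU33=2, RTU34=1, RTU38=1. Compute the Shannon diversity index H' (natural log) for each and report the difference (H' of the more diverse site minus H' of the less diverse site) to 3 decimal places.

0.637

Station 1: N=98, proportions 0.12245, 0.04082, 0.15306, 0.08163, 0.10204, 0.5, giving H' = 1.45899 (working shown to 5 dp, full precision carried).
Station 2: N=16, proportions 0.0625, 0.0625, 0.0625, 0.0625, 0.3125, 0.0625, 0.125, 0.125, 0.0625, 0.0625, giving H' = 2.09635.
Difference = |1.45899 − 2.09635| = 0.63736, i.e. 0.637 to 3 decimal places.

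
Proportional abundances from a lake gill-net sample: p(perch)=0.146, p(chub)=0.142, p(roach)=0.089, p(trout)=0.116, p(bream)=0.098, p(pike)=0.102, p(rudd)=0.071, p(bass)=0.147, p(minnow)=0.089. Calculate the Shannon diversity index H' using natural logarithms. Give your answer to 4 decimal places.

Each pᵢ ln pᵢ term (working shown to 6 dp, full precision carried): 0.146×(-1.924149)=-0.280926, 0.142×(-1.951928)=-0.277174, 0.089×(-2.419119)=-0.215302, 0.116×(-2.154165)=-0.249883, 0.098×(-2.322788)=-0.227633, 0.102×(-2.282782)=-0.232844, 0.071×(-2.645075)=-0.187800, 0.147×(-1.917323)=-0.281846, 0.089×(-2.419119)=-0.215302.
Sum = -2.168710, so H' = 2.1687.

2.1687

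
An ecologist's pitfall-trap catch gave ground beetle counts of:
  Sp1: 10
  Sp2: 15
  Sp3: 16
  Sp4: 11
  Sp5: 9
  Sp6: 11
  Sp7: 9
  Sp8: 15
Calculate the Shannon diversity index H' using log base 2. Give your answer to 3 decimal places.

Total N = 10+15+16+11+9+11+9+15 = 96, so the proportions are 0.10417, 0.15625, 0.16667, 0.11458, 0.09375, 0.11458, 0.09375, 0.15625 (working shown to 5 dp, full precision carried).
Each pᵢ log₂ pᵢ term: 0.10417×(-3.26303)=-0.33990, 0.15625×(-2.67807)=-0.41845, 0.16667×(-2.58496)=-0.43083, 0.11458×(-3.12553)=-0.35813, 0.09375×(-3.41504)=-0.32016, 0.11458×(-3.12553)=-0.35813, 0.09375×(-3.41504)=-0.32016, 0.15625×(-2.67807)=-0.41845.
Sum = -2.96421, so H' = 2.964.

2.964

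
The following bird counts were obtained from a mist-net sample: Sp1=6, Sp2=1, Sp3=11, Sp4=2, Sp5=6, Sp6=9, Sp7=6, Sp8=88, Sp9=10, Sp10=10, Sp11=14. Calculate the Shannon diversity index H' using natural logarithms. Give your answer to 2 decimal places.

1.68

Total N = 6+1+11+2+6+9+6+88+10+10+14 = 163, so the proportions are 0.0368, 0.0061, 0.0675, 0.0123, 0.0368, 0.0552, 0.0368, 0.5399, 0.0613, 0.0613, 0.0859 (working shown to 4 dp, full precision carried).
Each pᵢ ln pᵢ term: 0.0368×(-3.3020)=-0.1215, 0.0061×(-5.0938)=-0.0313, 0.0675×(-2.6959)=-0.1819, 0.0123×(-4.4006)=-0.0540, 0.0368×(-3.3020)=-0.1215, 0.0552×(-2.8965)=-0.1599, 0.0368×(-3.3020)=-0.1215, 0.5399×(-0.6164)=-0.3328, 0.0613×(-2.7912)=-0.1712, 0.0613×(-2.7912)=-0.1712, 0.0859×(-2.4547)=-0.2108.
Sum = -1.6778, so H' = 1.68.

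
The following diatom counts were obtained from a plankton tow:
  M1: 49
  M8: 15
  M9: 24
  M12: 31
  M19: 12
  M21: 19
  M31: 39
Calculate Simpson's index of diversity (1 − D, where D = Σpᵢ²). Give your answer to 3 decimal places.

0.827

Total N = 49+15+24+31+12+19+39 = 189, so the proportions are 0.25926, 0.07937, 0.12698, 0.16402, 0.06349, 0.10053, 0.20635 (working shown to 5 dp, full precision carried).
D = 0.25926² + 0.07937² + 0.12698² + 0.16402² + 0.06349² + 0.10053² + 0.20635² = 0.06722 + 0.00630 + 0.01612 + 0.02690 + 0.00403 + 0.01011 + 0.04258 = 0.17326.
So 1 − D = 0.82674, i.e. 0.827 to 3 decimal places.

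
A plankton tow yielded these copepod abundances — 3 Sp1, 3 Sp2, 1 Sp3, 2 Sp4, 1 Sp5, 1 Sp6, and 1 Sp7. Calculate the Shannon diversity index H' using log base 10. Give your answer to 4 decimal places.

0.7904

Total N = 3+3+1+2+1+1+1 = 12, so the proportions are 0.25, 0.25, 0.0833333, 0.1666667, 0.0833333, 0.0833333, 0.0833333 (working shown to 7 dp, full precision carried).
Each pᵢ log₁₀ pᵢ term: 0.25×(-0.6020600)=-0.1505150, 0.25×(-0.6020600)=-0.1505150, 0.0833333×(-1.0791812)=-0.0899318, 0.1666667×(-0.7781513)=-0.1296919, 0.0833333×(-1.0791812)=-0.0899318, 0.0833333×(-1.0791812)=-0.0899318, 0.0833333×(-1.0791812)=-0.0899318.
Sum = -0.7904490, so H' = 0.7904.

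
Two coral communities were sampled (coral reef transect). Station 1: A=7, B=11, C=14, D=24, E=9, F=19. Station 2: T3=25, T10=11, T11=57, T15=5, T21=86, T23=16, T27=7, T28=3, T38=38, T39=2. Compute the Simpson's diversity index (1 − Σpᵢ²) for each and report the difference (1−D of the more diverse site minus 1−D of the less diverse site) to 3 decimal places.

0.015

Station 1: N=84, proportions 0.08333, 0.13095, 0.16667, 0.28571, 0.10714, 0.22619, giving 1−D = 0.80385 (working shown to 5 dp, full precision carried).
Station 2: N=250, proportions 0.1, 0.044, 0.228, 0.02, 0.344, 0.064, 0.028, 0.012, 0.152, 0.008, giving 1−D = 0.78915.
Difference = |0.80385 − 0.78915| = 0.01470, i.e. 0.015 to 3 decimal places.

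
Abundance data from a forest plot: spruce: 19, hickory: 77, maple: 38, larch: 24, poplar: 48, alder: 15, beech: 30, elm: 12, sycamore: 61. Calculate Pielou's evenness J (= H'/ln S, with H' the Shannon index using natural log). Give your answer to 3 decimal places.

Total N = 19+77+38+24+48+15+30+12+61 = 324, so the proportions are 0.05864, 0.23765, 0.11728, 0.07407, 0.14815, 0.0463, 0.09259, 0.03704, 0.18827 (working shown to 5 dp, full precision carried).
H' = −Σ pᵢ ln pᵢ = −((-0.16633) + (-0.34149) + (-0.25136) + (-0.19279) + (-0.28290) + (-0.14225) + (-0.22033) + (-0.12207) + (-0.31439)) = 2.03391.
With S = 9 species, ln S = 2.19722, so J = 2.03391/2.19722 = 0.92567, i.e. 0.926 to 3 decimal places.

0.926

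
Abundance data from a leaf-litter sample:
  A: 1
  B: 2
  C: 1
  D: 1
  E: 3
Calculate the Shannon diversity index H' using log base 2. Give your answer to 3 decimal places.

Total N = 1+2+1+1+3 = 8, so the proportions are 0.125, 0.25, 0.125, 0.125, 0.375 (working shown to 5 dp, full precision carried).
Each pᵢ log₂ pᵢ term: 0.125×(-3.00000)=-0.37500, 0.25×(-2.00000)=-0.50000, 0.125×(-3.00000)=-0.37500, 0.125×(-3.00000)=-0.37500, 0.375×(-1.41504)=-0.53064.
Sum = -2.15564, so H' = 2.156.

2.156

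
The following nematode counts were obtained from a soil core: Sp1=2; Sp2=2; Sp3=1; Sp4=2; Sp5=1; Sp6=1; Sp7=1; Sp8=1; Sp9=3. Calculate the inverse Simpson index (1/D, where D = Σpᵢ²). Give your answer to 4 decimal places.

Total N = 2+2+1+2+1+1+1+1+3 = 14, so the proportions are 0.14285714, 0.14285714, 0.07142857, 0.14285714, 0.07142857, 0.07142857, 0.07142857, 0.07142857, 0.21428571 (working shown to 8 dp, full precision carried).
D = 0.14285714² + 0.14285714² + 0.07142857² + 0.14285714² + 0.07142857² + 0.07142857² + 0.07142857² + 0.07142857² + 0.21428571² = 0.02040816 + 0.02040816 + 0.00510204 + 0.02040816 + 0.00510204 + 0.00510204 + 0.00510204 + 0.00510204 + 0.04591837 = 0.13265306.
So 1/D = 7.538462, i.e. 7.5385 to 4 decimal places.

7.5385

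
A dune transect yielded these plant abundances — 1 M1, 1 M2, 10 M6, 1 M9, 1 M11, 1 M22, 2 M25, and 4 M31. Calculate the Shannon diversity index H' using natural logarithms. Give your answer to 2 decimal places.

1.62

Total N = 1+1+10+1+1+1+2+4 = 21, so the proportions are 0.0476, 0.0476, 0.4762, 0.0476, 0.0476, 0.0476, 0.0952, 0.1905 (working shown to 4 dp, full precision carried).
Each pᵢ ln pᵢ term: 0.0476×(-3.0445)=-0.1450, 0.0476×(-3.0445)=-0.1450, 0.4762×(-0.7419)=-0.3533, 0.0476×(-3.0445)=-0.1450, 0.0476×(-3.0445)=-0.1450, 0.0476×(-3.0445)=-0.1450, 0.0952×(-2.3514)=-0.2239, 0.1905×(-1.6582)=-0.3159.
Sum = -1.6180, so H' = 1.62.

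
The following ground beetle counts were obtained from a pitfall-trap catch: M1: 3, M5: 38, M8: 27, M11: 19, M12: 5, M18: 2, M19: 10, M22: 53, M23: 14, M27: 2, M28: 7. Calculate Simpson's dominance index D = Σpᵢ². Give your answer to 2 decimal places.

0.18

Total N = 3+38+27+19+5+2+10+53+14+2+7 = 180, so the proportions are 0.0167, 0.2111, 0.15, 0.1056, 0.0278, 0.0111, 0.0556, 0.2944, 0.0778, 0.0111, 0.0389 (working shown to 4 dp, full precision carried).
D = 0.0167² + 0.2111² + 0.15² + 0.1056² + 0.0278² + 0.0111² + 0.0556² + 0.2944² + 0.0778² + 0.0111² + 0.0389² = 0.0003 + 0.0446 + 0.0225 + 0.0111 + 0.0008 + 0.0001 + 0.0031 + 0.0867 + 0.0060 + 0.0001 + 0.0015 = 0.1769.
To 2 decimal places, D = 0.18.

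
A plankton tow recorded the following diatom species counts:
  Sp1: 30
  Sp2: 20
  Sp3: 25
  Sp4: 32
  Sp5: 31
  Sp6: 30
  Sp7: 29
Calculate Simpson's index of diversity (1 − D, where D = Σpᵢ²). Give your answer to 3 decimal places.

0.854

Total N = 30+20+25+32+31+30+29 = 197, so the proportions are 0.15228, 0.10152, 0.1269, 0.16244, 0.15736, 0.15228, 0.14721 (working shown to 5 dp, full precision carried).
D = 0.15228² + 0.10152² + 0.1269² + 0.16244² + 0.15736² + 0.15228² + 0.14721² = 0.02319 + 0.01031 + 0.01610 + 0.02639 + 0.02476 + 0.02319 + 0.02167 = 0.14561.
So 1 − D = 0.85439, i.e. 0.854 to 3 decimal places.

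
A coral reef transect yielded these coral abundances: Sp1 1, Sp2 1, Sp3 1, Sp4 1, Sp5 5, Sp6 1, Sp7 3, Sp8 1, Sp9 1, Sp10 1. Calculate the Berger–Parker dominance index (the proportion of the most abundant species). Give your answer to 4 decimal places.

Total N = 1+1+1+1+5+1+3+1+1+1 = 16, so the proportions are 0.0625, 0.0625, 0.0625, 0.0625, 0.3125, 0.0625, 0.1875, 0.0625, 0.0625, 0.0625 (working shown to 6 dp, full precision carried).
The largest proportion is 0.3125, i.e. d = 0.3125 to 4 decimal places.

0.3125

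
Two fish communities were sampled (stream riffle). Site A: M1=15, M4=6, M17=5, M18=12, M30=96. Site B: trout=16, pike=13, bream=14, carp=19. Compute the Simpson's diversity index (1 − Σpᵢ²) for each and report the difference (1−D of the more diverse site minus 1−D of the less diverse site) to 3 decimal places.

Site A: N=134, proportions 0.11194, 0.04478, 0.03731, 0.08955, 0.71642, giving 1−D = 0.46280 (working shown to 5 dp, full precision carried).
Site B: N=62, proportions 0.25806, 0.20968, 0.22581, 0.30645, giving 1−D = 0.74454.
Difference = |0.46280 − 0.74454| = 0.28174, i.e. 0.282 to 3 decimal places.

0.282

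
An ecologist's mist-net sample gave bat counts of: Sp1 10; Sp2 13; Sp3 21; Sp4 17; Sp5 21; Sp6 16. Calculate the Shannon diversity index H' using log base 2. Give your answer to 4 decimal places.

Total N = 10+13+21+17+21+16 = 98, so the proportions are 0.102041, 0.132653, 0.214286, 0.173469, 0.214286, 0.163265 (working shown to 6 dp, full precision carried).
Each pᵢ log₂ pᵢ term: 0.102041×(-3.292782)=-0.335998, 0.132653×(-2.914270)=-0.386587, 0.214286×(-2.222392)=-0.476227, 0.173469×(-2.527247)=-0.438400, 0.214286×(-2.222392)=-0.476227, 0.163265×(-2.614710)=-0.426891.
Sum = -2.540330, so H' = 2.5403.

2.5403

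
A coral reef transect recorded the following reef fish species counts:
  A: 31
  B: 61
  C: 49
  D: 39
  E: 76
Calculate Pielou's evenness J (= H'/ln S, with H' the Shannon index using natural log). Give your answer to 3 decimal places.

Total N = 31+61+49+39+76 = 256, so the proportions are 0.12109, 0.23828, 0.19141, 0.15234, 0.29688 (working shown to 5 dp, full precision carried).
H' = −Σ pᵢ ln pᵢ = −((-0.25565) + (-0.34177) + (-0.31646) + (-0.28665) + (-0.36054)) = 1.56107.
With S = 5 species, ln S = 1.60944, so J = 1.56107/1.60944 = 0.96995, i.e. 0.970 to 3 decimal places.

0.970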